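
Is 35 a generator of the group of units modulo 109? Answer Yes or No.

No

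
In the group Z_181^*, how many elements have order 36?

12

φ(181) = 181 − 1 = 180 = 2^2 · 3^2 · 5.
(Z/181Z)^× is cyclic (|G| = 180); a cyclic group of order m has exactly φ(d) elements of each order d | m, and none otherwise.
36 = 2^2 · 3^2 divides 180, and φ(36) = 12.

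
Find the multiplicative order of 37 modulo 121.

55

The order of 37 must divide φ(121) = φ(11^2) = 11·(11−1) = 110 = 2 · 5 · 11.
Divisors of 110: 1, 2, 5, 10, 11, 22, 55, 110.
Compute 37^d (mod 121) for the divisors d until we hit 1:
37^1 ≡ 37
37^2 ≡ 38
37^5 ≡ 67
37^10 ≡ 12
37^11 ≡ 81
37^22 ≡ 27
37^55 ≡ 1
Therefore the multiplicative order of 37 modulo 121 is 55.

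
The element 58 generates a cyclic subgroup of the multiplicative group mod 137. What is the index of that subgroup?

The order of 58 must divide φ(137) = 137 − 1 = 136 = 2^3 · 17.
Divisors of 136: 1, 2, 4, 8, 17, 34, 68, 136.
Evaluate successive powers at the divisors of 136:
58^1 ≡ 58 (mod 137)
58^2 ≡ 76 (mod 137)
58^4 ≡ 22 (mod 137)
58^8 ≡ 73 (mod 137)
58^17 ≡ 10 (mod 137)
58^34 ≡ 100 (mod 137)
58^68 ≡ 136 (mod 137)
58^136 ≡ 1 (mod 137) ✓
So ord_137(58) = 136, hence |⟨58⟩| = 136.
[(Z/137Z)^× : ⟨58⟩] = 136/136 = 1.

1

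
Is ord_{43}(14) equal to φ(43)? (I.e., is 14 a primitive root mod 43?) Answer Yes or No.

φ(43) = 43 − 1 = 42 = 2 · 3 · 7.
An element g generates (Z/43Z)^× iff g^(42/q) ≢ 1 (mod 43) for each prime q ∈ {2, 3, 7}.
14^21 ≡ 1 (mod 43)  [q = 2: ≡ 1 ✗]
14^14 ≡ 6 (mod 43)  [q = 3: ≢ 1 ✓]
14^6 ≡ 21 (mod 43)  [q = 7: ≢ 1 ✓]
14^21 ≡ 1 shows ord(14) | 21, strictly less than φ(43); not a primitive root.

No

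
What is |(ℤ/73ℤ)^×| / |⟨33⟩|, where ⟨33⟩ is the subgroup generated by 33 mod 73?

1

ord(33) | φ(73) = 73 − 1 = 72 = 2^3 · 3^2.
Divisors of 72: 1, 2, 3, 4, 6, 8, 9, 12, 18, 24, 36, 72.
Test each divisor d:
33^1 ≡ 33 (mod 73)
33^2 ≡ 67 (mod 73)
33^3 ≡ 21 (mod 73)
33^4 ≡ 36 (mod 73)
33^6 ≡ 3 (mod 73)
33^8 ≡ 55 (mod 73)
33^9 ≡ 63 (mod 73)
33^12 ≡ 9 (mod 73)
33^18 ≡ 27 (mod 73)
33^24 ≡ 8 (mod 73)
33^36 ≡ 72 (mod 73)
33^72 ≡ 1 (mod 73) ✓
The order of 33 is 72, so the subgroup it generates has 72 elements.
The index is φ(73) / ord(33) = 72 / 72 = 1.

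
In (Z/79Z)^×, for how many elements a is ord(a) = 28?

0

φ(79) = 79 − 1 = 78 = 2 · 3 · 13.
Since (Z/79Z)^× is cyclic of order 78, the number of elements of order d is φ(d) when d | 78 and 0 otherwise.
Here 78 is not a multiple of 28, so there are no elements of order 28.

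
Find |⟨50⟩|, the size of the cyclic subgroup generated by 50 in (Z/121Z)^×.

110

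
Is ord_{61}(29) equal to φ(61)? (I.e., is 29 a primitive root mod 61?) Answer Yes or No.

No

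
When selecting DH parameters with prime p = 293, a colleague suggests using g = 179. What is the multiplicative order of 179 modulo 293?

By Lagrange's theorem, ord_293(179) divides φ(293) = 293 − 1 = 292 = 2^2 · 73.
Divisors of 292: 1, 2, 4, 73, 146, 292.
Check 179^d mod 293 for each divisor in increasing order:
179^1 ≡ 179 (mod 293)
179^2 ≡ 104 (mod 293)
179^4 ≡ 268 (mod 293)
179^73 ≡ 155 (mod 293)
179^146 ≡ 292 (mod 293)
179^292 ≡ 1 (mod 293) ✓
Hence ord(179) = 292.

292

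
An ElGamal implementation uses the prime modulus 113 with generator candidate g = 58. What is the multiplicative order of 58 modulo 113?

112

By Lagrange's theorem, ord_113(58) divides φ(113) = 113 − 1 = 112 = 2^4 · 7.
Divisors of 112: 1, 2, 4, 7, 8, 14, 16, 28, 56, 112.
Evaluate successive powers at the divisors of 112:
58^1 ≡ 58
58^2 ≡ 87
58^4 ≡ 111
58^7 ≡ 78
58^8 ≡ 4
58^14 ≡ 95
58^16 ≡ 16
58^28 ≡ 98
58^56 ≡ 112
58^112 ≡ 1
Therefore the multiplicative order of 58 modulo 113 is 112.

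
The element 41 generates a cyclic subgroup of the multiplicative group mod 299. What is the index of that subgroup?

2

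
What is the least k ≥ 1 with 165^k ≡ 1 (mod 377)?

Since 165 ∈ (Z/377Z)^×, its order divides φ(377) = φ(13·29) = (13−1)·(29−1) = 12·28 = 336 = 2^4 · 3 · 7.
Divisors of 336: 1, 2, 3, 4, 6, 7, 8, 12, 14, 16, 21, 24, 28, 42, 48, 56, 84, 112, 168, 336.
Check 165^d mod 377 for each divisor in increasing order:
165^1 ≡ 165 (mod 377)
165^2 ≡ 81 (mod 377)
165^3 ≡ 170 (mod 377)
165^4 ≡ 152 (mod 377)
165^6 ≡ 248 (mod 377)
165^7 ≡ 204 (mod 377)
165^8 ≡ 107 (mod 377)
165^12 ≡ 53 (mod 377)
165^14 ≡ 146 (mod 377)
165^16 ≡ 139 (mod 377)
165^21 ≡ 1 (mod 377) ✓
Hence ord(165) = 21.

21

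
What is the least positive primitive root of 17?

φ(17) = 17 − 1 = 16 = 2^4.
g is a primitive root iff g^(16/q) ≢ 1 (mod 17) for each prime q ∈ {2}.
g = 2: 2^8 ≡ 1 — hits 1, so not a primitive root.
g = 3: 3^8 ≡ 16 — none is 1, so 3 is a primitive root.
So 3 is the smallest generator of (Z/17Z)^×.

3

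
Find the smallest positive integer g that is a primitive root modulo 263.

5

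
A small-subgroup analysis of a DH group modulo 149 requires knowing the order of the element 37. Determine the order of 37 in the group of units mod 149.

ord(37) | φ(149) = 149 − 1 = 148 = 2^2 · 37.
Divisors of 148: 1, 2, 4, 37, 74, 148.
Check 37^d mod 149 for each divisor in increasing order:
37^1 ≡ 37
37^2 ≡ 28
37^4 ≡ 39
37^37 ≡ 1
Therefore the multiplicative order of 37 modulo 149 is 37.

37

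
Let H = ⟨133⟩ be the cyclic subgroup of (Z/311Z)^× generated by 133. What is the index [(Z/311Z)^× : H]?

The order of 133 must divide φ(311) = 311 − 1 = 310 = 2 · 5 · 31.
Divisors of 310: 1, 2, 5, 10, 31, 62, 155, 310.
Evaluate successive powers at the divisors of 310:
133^1 ≡ 133 (mod 311)
133^2 ≡ 273 (mod 311)
133^5 ≡ 165 (mod 311)
133^10 ≡ 168 (mod 311)
133^31 ≡ 275 (mod 311)
133^62 ≡ 52 (mod 311)
133^155 ≡ 310 (mod 311)
133^310 ≡ 1 (mod 311) ✓
The order of 133 is 310, so the subgroup it generates has 310 elements.
[(Z/311Z)^× : ⟨133⟩] = 310/310 = 1.

1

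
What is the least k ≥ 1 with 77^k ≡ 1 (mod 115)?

44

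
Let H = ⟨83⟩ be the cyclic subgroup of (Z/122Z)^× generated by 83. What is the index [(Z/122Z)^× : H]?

Since 83 ∈ (Z/122Z)^×, its order divides φ(122) = φ(2)·φ(61) = 1·60 = 60 = 2^2 · 3 · 5.
Divisors of 60: 1, 2, 3, 4, 5, 6, 10, 12, 15, 20, 30, 60.
Test each divisor d:
83^1 ≡ 83 (mod 122)
83^2 ≡ 57 (mod 122)
83^3 ≡ 95 (mod 122)
83^4 ≡ 77 (mod 122)
83^5 ≡ 47 (mod 122)
83^6 ≡ 119 (mod 122)
83^10 ≡ 13 (mod 122)
83^12 ≡ 9 (mod 122)
83^15 ≡ 1 (mod 122) ✓
The order of 83 is 15, so the subgroup it generates has 15 elements.
The index is φ(122) / ord(83) = 60 / 15 = 4.

4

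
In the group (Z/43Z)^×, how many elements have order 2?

φ(43) = 43 − 1 = 42 = 2 · 3 · 7.
In a cyclic group of order 42, there are φ(d) elements of order d for each divisor d of 42, and zero for non-divisors.
2 | 42, and φ(2) = 2 − 1 = 1.

1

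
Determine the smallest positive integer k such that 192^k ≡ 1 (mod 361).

342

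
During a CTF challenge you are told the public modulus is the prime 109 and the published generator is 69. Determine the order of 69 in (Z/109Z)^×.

ord(69) | φ(109) = 109 − 1 = 108 = 2^2 · 3^3.
Divisors of 108: 1, 2, 3, 4, 6, 9, 12, 18, 27, 36, 54, 108.
Check 69^d mod 109 for each divisor in increasing order:
69^1 ≡ 69 (mod 109)
69^2 ≡ 74 (mod 109)
69^3 ≡ 92 (mod 109)
69^4 ≡ 26 (mod 109)
69^6 ≡ 71 (mod 109)
69^9 ≡ 101 (mod 109)
69^12 ≡ 27 (mod 109)
69^18 ≡ 64 (mod 109)
69^27 ≡ 33 (mod 109)
69^36 ≡ 63 (mod 109)
69^54 ≡ 108 (mod 109)
69^108 ≡ 1 (mod 109) ✓
So ord_109(69) = 108.

108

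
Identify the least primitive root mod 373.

φ(373) = 373 − 1 = 372 = 2^2 · 3 · 31.
Test candidates g = 2, 3, … against the prime factors q ∈ {2, 3, 31} of φ(373): g is a generator iff g^(372/q) ≢ 1 for every such q.
g = 2: 2^186 ≡ 372; 2^124 ≡ 284; 2^12 ≡ 366 — none is 1, so 2 is a primitive root.
So 2 is the smallest generator of (Z/373Z)^×.

2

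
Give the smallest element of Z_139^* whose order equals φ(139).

φ(139) = 139 − 1 = 138 = 2 · 3 · 23.
Test candidates g = 2, 3, … against the prime factors q ∈ {2, 3, 23} of φ(139): g is a generator iff g^(138/q) ≢ 1 for every such q.
g = 2: 2^69 ≡ 138; 2^46 ≡ 96; 2^6 ≡ 64 — none is 1, so 2 is a primitive root.
So 2 is the smallest generator of (Z/139Z)^×.

2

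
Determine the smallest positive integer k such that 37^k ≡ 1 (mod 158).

ord(37) | φ(158) = φ(2)·φ(79) = 1·78 = 78 = 2 · 3 · 13.
Divisors of 78: 1, 2, 3, 6, 13, 26, 39, 78.
Evaluate successive powers at the divisors of 78:
37^1 ≡ 37 (mod 158)
37^2 ≡ 105 (mod 158)
37^3 ≡ 93 (mod 158)
37^6 ≡ 117 (mod 158)
37^13 ≡ 103 (mod 158)
37^26 ≡ 23 (mod 158)
37^39 ≡ 157 (mod 158)
37^78 ≡ 1 (mod 158) ✓
Hence ord(37) = 78.

78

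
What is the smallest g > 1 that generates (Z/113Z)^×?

φ(113) = 113 − 1 = 112 = 2^4 · 7.
Test candidates g = 2, 3, … against the prime factors q ∈ {2, 7} of φ(113): g is a generator iff g^(112/q) ≢ 1 for every such q.
g = 2: 2^56 ≡ 1 — hits 1, so not a primitive root.
g = 3: 3^56 ≡ 112; 3^16 ≡ 49 — none is 1, so 3 is a primitive root.
The smallest primitive root modulo 113 is 3.

3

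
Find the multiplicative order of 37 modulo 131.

Since 37 ∈ (Z/131Z)^×, its order divides φ(131) = 131 − 1 = 130 = 2 · 5 · 13.
Divisors of 130: 1, 2, 5, 10, 13, 26, 65, 130.
Check 37^d mod 131 for each divisor in increasing order:
37^1 ≡ 37 (mod 131)
37^2 ≡ 59 (mod 131)
37^5 ≡ 24 (mod 131)
37^10 ≡ 52 (mod 131)
37^13 ≡ 70 (mod 131)
37^26 ≡ 53 (mod 131)
37^65 ≡ 130 (mod 131)
37^130 ≡ 1 (mod 131) ✓
The smallest such exponent is 130, so the order of 37 is 130.

130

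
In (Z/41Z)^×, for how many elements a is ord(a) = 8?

4

φ(41) = 41 − 1 = 40 = 2^3 · 5.
(Z/41Z)^× is cyclic (|G| = 40); a cyclic group of order m has exactly φ(d) elements of each order d | m, and none otherwise.
8 = 2^3 divides 40, and φ(8) = 4.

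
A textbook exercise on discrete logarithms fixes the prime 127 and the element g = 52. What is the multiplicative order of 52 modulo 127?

The order of 52 must divide φ(127) = 127 − 1 = 126 = 2 · 3^2 · 7.
Divisors of 126: 1, 2, 3, 6, 7, 9, 14, 18, 21, 42, 63, 126.
Compute 52^d (mod 127) for the divisors d until we hit 1:
52^1 ≡ 52 (mod 127)
52^2 ≡ 37 (mod 127)
52^3 ≡ 19 (mod 127)
52^6 ≡ 107 (mod 127)
52^7 ≡ 103 (mod 127)
52^9 ≡ 1 (mod 127) ✓
The smallest such exponent is 9, so the order of 52 is 9.

9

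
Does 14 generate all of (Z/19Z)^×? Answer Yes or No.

φ(19) = 19 − 1 = 18 = 2 · 3^2.
An element g generates (Z/19Z)^× iff g^(18/q) ≢ 1 (mod 19) for each prime q ∈ {2, 3}.
14^9 ≡ 18 (mod 19)  [q = 2: ≢ 1 ✓]
14^6 ≡ 7 (mod 19)  [q = 3: ≢ 1 ✓]
All checks pass, so 14 has order 18 and is a primitive root modulo 19.

Yes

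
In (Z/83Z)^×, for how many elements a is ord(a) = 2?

1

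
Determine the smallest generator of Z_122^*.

7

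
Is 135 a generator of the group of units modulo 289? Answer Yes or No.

φ(289) = φ(17^2) = 17·(17−1) = 272 = 2^4 · 17.
Test 135^(272/q) mod 289 for each prime factor q of 272:
135^136 ≡ 1 (mod 289)  [q = 2: ≡ 1 ✗]
135^16 ≡ 137 (mod 289)  [q = 17: ≢ 1 ✓]
Since 135^136 ≡ 1, the order of 135 divides 136 < 272, so 135 is not a primitive root.

No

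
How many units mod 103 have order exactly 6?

φ(103) = 103 − 1 = 102 = 2 · 3 · 17.
Since (Z/103Z)^× is cyclic of order 102, the number of elements of order d is φ(d) when d | 102 and 0 otherwise.
6 = 2 · 3 divides 102, and φ(6) = 2.

2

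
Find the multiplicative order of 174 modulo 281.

280

Since 174 ∈ (Z/281Z)^×, its order divides φ(281) = 281 − 1 = 280 = 2^3 · 5 · 7.
Divisors of 280: 1, 2, 4, 5, 7, 8, 10, 14, 20, 28, 35, 40, 56, 70, 140, 280.
Check 174^d mod 281 for each divisor in increasing order:
174^1 ≡ 174 (mod 281)
174^2 ≡ 209 (mod 281)
174^4 ≡ 126 (mod 281)
174^5 ≡ 6 (mod 281)
174^7 ≡ 130 (mod 281)
174^8 ≡ 140 (mod 281)
174^10 ≡ 36 (mod 281)
174^14 ≡ 40 (mod 281)
174^20 ≡ 172 (mod 281)
174^28 ≡ 195 (mod 281)
174^35 ≡ 60 (mod 281)
174^40 ≡ 79 (mod 281)
174^56 ≡ 90 (mod 281)
174^70 ≡ 228 (mod 281)
174^140 ≡ 280 (mod 281)
174^280 ≡ 1 (mod 281) ✓
Therefore the multiplicative order of 174 modulo 281 is 280.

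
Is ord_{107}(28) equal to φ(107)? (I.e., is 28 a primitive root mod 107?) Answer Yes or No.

Yes

φ(107) = 107 − 1 = 106 = 2 · 53.
An element g generates (Z/107Z)^× iff g^(106/q) ≢ 1 (mod 107) for each prime q ∈ {2, 53}.
28^53 ≡ 106 (mod 107)  [q = 2: ≢ 1 ✓]
28^2 ≡ 35 (mod 107)  [q = 53: ≢ 1 ✓]
All checks pass, so 28 has order 106 and is a primitive root modulo 107.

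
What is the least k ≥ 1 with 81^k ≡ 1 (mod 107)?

The order of 81 must divide φ(107) = 107 − 1 = 106 = 2 · 53.
Divisors of 106: 1, 2, 53, 106.
Compute 81^d (mod 107) for the divisors d until we hit 1:
81^1 ≡ 81 (mod 107)
81^2 ≡ 34 (mod 107)
81^53 ≡ 1 (mod 107) ✓
Therefore the multiplicative order of 81 modulo 107 is 53.

53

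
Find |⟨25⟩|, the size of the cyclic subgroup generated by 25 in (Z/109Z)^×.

27

The order of 25 must divide φ(109) = 109 − 1 = 108 = 2^2 · 3^3.
Divisors of 108: 1, 2, 3, 4, 6, 9, 12, 18, 27, 36, 54, 108.
Compute 25^d (mod 109) for the divisors d until we hit 1:
25^1 ≡ 25
25^2 ≡ 80
25^3 ≡ 38
25^4 ≡ 78
25^6 ≡ 27
25^9 ≡ 45
25^12 ≡ 75
25^18 ≡ 63
25^27 ≡ 1
So ord_109(25) = 27.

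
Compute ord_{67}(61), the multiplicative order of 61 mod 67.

By Lagrange's theorem, ord_67(61) divides φ(67) = 67 − 1 = 66 = 2 · 3 · 11.
Divisors of 66: 1, 2, 3, 6, 11, 22, 33, 66.
Test each divisor d:
61^1 ≡ 61
61^2 ≡ 36
61^3 ≡ 52
61^6 ≡ 24
61^11 ≡ 38
61^22 ≡ 37
61^33 ≡ 66
61^66 ≡ 1
The smallest such exponent is 66, so the order of 61 is 66.

66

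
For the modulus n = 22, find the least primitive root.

7

φ(22) = φ(2)·φ(11) = 1·10 = 10 = 2 · 5.
Test candidates g = 2, 3, … against the prime factors q ∈ {2, 5} of φ(22): g is a generator iff g^(10/q) ≢ 1 for every such q.
g = 2: gcd(2, 22) = 2 > 1, not a unit — skip.
g = 3: 3^5 ≡ 1 — hits 1, so not a primitive root.
g = 4: gcd(4, 22) = 2 > 1, not a unit — skip.
g = 5: 5^5 ≡ 1 — hits 1, so not a primitive root.
g = 6: gcd(6, 22) = 2 > 1, not a unit — skip.
g = 7: 7^5 ≡ 21; 7^2 ≡ 5 — none is 1, so 7 is a primitive root.
Hence the least primitive root of 22 is 7.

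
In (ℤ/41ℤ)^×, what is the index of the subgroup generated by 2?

2

The order of 2 must divide φ(41) = 41 − 1 = 40 = 2^3 · 5.
Divisors of 40: 1, 2, 4, 5, 8, 10, 20, 40.
Compute 2^d (mod 41) for the divisors d until we hit 1:
2^1 ≡ 2 (mod 41)
2^2 ≡ 4 (mod 41)
2^4 ≡ 16 (mod 41)
2^5 ≡ 32 (mod 41)
2^8 ≡ 10 (mod 41)
2^10 ≡ 40 (mod 41)
2^20 ≡ 1 (mod 41) ✓
The order of 2 is 20, so the subgroup it generates has 20 elements.
[(Z/41Z)^× : ⟨2⟩] = 40/20 = 2.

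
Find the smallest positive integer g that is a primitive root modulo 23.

5

φ(23) = 23 − 1 = 22 = 2 · 11.
g is a primitive root iff g^(22/q) ≢ 1 (mod 23) for each prime q ∈ {2, 11}.
g = 2: 2^11 ≡ 1 — hits 1, so not a primitive root.
g = 3: 3^11 ≡ 1 — hits 1, so not a primitive root.
g = 4: 4^11 ≡ 1 — hits 1, so not a primitive root.
g = 5: 5^11 ≡ 22; 5^2 ≡ 2 — none is 1, so 5 is a primitive root.
The smallest primitive root modulo 23 is 5.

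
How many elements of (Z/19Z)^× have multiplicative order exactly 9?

6

φ(19) = 19 − 1 = 18 = 2 · 3^2.
Since (Z/19Z)^× is cyclic of order 18, the number of elements of order d is φ(d) when d | 18 and 0 otherwise.
9 = 3^2 divides 18, and φ(9) = 6.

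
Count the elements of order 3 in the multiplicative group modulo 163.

φ(163) = 163 − 1 = 162 = 2 · 3^4.
Since (Z/163Z)^× is cyclic of order 162, the number of elements of order d is φ(d) when d | 162 and 0 otherwise.
3 | 162, and φ(3) = 3 − 1 = 2.

2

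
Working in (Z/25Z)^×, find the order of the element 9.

By Lagrange's theorem, ord_25(9) divides φ(25) = φ(5^2) = 5·(5−1) = 20 = 2^2 · 5.
Divisors of 20: 1, 2, 4, 5, 10, 20.
Compute 9^d (mod 25) for the divisors d until we hit 1:
9^1 ≡ 9 (mod 25)
9^2 ≡ 6 (mod 25)
9^4 ≡ 11 (mod 25)
9^5 ≡ 24 (mod 25)
9^10 ≡ 1 (mod 25) ✓
Hence ord(9) = 10.

10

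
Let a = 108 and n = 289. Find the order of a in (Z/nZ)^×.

ord(108) | φ(289) = φ(17^2) = 17·(17−1) = 272 = 2^4 · 17.
Divisors of 272: 1, 2, 4, 8, 16, 17, 34, 68, 136, 272.
Evaluate successive powers at the divisors of 272:
108^1 ≡ 108 (mod 289)
108^2 ≡ 104 (mod 289)
108^4 ≡ 123 (mod 289)
108^8 ≡ 101 (mod 289)
108^16 ≡ 86 (mod 289)
108^17 ≡ 40 (mod 289)
108^34 ≡ 155 (mod 289)
108^68 ≡ 38 (mod 289)
108^136 ≡ 288 (mod 289)
108^272 ≡ 1 (mod 289) ✓
Hence ord(108) = 272.

272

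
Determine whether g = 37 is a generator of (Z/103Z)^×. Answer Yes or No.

φ(103) = 103 − 1 = 102 = 2 · 3 · 17.
37 is a primitive root mod 103 iff 37^(φ(103)/q) ≢ 1 for every prime q | φ(103), i.e. q ∈ {2, 3, 17}.
37^51 ≡ 102 (mod 103)  [q = 2: ≢ 1 ✓]
37^34 ≡ 1 (mod 103)  [q = 3: ≡ 1 ✗]
37^6 ≡ 14 (mod 103)  [q = 17: ≢ 1 ✓]
37^34 ≡ 1 shows ord(37) | 34, strictly less than φ(103); not a primitive root.

No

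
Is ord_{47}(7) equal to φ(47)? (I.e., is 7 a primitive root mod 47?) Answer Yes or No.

No

φ(47) = 47 − 1 = 46 = 2 · 23.
It suffices to check that the order of 7 is not a proper divisor of 46: compute 7^(46/q) for q ∈ {2, 23}.
7^23 ≡ 1 (mod 47)  [q = 2: ≡ 1 ✗]
7^2 ≡ 2 (mod 47)  [q = 23: ≢ 1 ✓]
The check at q = 2 fails, so 7 generates a proper subgroup.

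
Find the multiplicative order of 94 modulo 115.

22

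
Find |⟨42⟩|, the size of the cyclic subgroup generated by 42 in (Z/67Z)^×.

22

By Lagrange's theorem, ord_67(42) divides φ(67) = 67 − 1 = 66 = 2 · 3 · 11.
Divisors of 66: 1, 2, 3, 6, 11, 22, 33, 66.
Test each divisor d:
42^1 ≡ 42 (mod 67)
42^2 ≡ 22 (mod 67)
42^3 ≡ 53 (mod 67)
42^6 ≡ 62 (mod 67)
42^11 ≡ 66 (mod 67)
42^22 ≡ 1 (mod 67) ✓
Therefore the multiplicative order of 42 modulo 67 is 22.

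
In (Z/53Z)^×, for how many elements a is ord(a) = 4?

2

φ(53) = 53 − 1 = 52 = 2^2 · 13.
In a cyclic group of order 52, there are φ(d) elements of order d for each divisor d of 52, and zero for non-divisors.
4 = 2^2 divides 52, and φ(4) = 2.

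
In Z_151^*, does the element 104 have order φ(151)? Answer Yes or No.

φ(151) = 151 − 1 = 150 = 2 · 3 · 5^2.
An element g generates (Z/151Z)^× iff g^(150/q) ≢ 1 (mod 151) for each prime q ∈ {2, 3, 5}.
104^75 ≡ 150 (mod 151)  [q = 2: ≢ 1 ✓]
104^50 ≡ 118 (mod 151)  [q = 3: ≢ 1 ✓]
104^30 ≡ 59 (mod 151)  [q = 5: ≢ 1 ✓]
All checks pass, so 104 has order 150 and is a primitive root modulo 151.

Yes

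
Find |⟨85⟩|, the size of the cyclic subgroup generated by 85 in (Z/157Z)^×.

156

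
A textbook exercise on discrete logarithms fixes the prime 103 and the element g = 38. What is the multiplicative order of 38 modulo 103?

51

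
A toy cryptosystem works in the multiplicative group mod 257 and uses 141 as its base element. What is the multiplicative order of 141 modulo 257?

128

By Lagrange's theorem, ord_257(141) divides φ(257) = 257 − 1 = 256 = 2^8.
Divisors of 256: 1, 2, 4, 8, 16, 32, 64, 128, 256.
Evaluate successive powers at the divisors of 256:
141^1 ≡ 141
141^2 ≡ 92
141^4 ≡ 240
141^8 ≡ 32
141^16 ≡ 253
141^32 ≡ 16
141^64 ≡ 256
141^128 ≡ 1
The smallest such exponent is 128, so the order of 141 is 128.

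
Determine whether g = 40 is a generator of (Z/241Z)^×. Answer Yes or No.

φ(241) = 241 − 1 = 240 = 2^4 · 3 · 5.
An element g generates (Z/241Z)^× iff g^(240/q) ≢ 1 (mod 241) for each prime q ∈ {2, 3, 5}.
40^120 ≡ 1 (mod 241)  [q = 2: ≡ 1 ✗]
40^80 ≡ 1 (mod 241)  [q = 3: ≡ 1 ✗]
40^48 ≡ 205 (mod 241)  [q = 5: ≢ 1 ✓]
Since 40^120 ≡ 1, the order of 40 divides 120 < 240, so 40 is not a primitive root.

No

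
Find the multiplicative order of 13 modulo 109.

108

By Lagrange's theorem, ord_109(13) divides φ(109) = 109 − 1 = 108 = 2^2 · 3^3.
Divisors of 108: 1, 2, 3, 4, 6, 9, 12, 18, 27, 36, 54, 108.
Compute 13^d (mod 109) for the divisors d until we hit 1:
13^1 ≡ 13 (mod 109)
13^2 ≡ 60 (mod 109)
13^3 ≡ 17 (mod 109)
13^4 ≡ 3 (mod 109)
13^6 ≡ 71 (mod 109)
13^9 ≡ 8 (mod 109)
13^12 ≡ 27 (mod 109)
13^18 ≡ 64 (mod 109)
13^27 ≡ 76 (mod 109)
13^36 ≡ 63 (mod 109)
13^54 ≡ 108 (mod 109)
13^108 ≡ 1 (mod 109) ✓
So ord_109(13) = 108.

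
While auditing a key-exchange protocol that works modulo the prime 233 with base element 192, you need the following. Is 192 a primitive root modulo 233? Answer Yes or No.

φ(233) = 233 − 1 = 232 = 2^3 · 29.
It suffices to check that the order of 192 is not a proper divisor of 232: compute 192^(232/q) for q ∈ {2, 29}.
192^116 ≡ 232 (mod 233)  [q = 2: ≢ 1 ✓]
192^8 ≡ 8 (mod 233)  [q = 29: ≢ 1 ✓]
None equal 1, so ord_233(192) = 232: 192 is a primitive root.

Yes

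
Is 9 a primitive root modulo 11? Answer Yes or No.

No

φ(11) = 11 − 1 = 10 = 2 · 5.
It suffices to check that the order of 9 is not a proper divisor of 10: compute 9^(10/q) for q ∈ {2, 5}.
9^5 ≡ 1 (mod 11)  [q = 2: ≡ 1 ✗]
9^2 ≡ 4 (mod 11)  [q = 5: ≢ 1 ✓]
9^5 ≡ 1 shows ord(9) | 5, strictly less than φ(11); not a primitive root.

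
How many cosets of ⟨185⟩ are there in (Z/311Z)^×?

5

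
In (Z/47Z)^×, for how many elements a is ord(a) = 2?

φ(47) = 47 − 1 = 46 = 2 · 23.
Since (Z/47Z)^× is cyclic of order 46, the number of elements of order d is φ(d) when d | 46 and 0 otherwise.
2 | 46, and φ(2) = 2 − 1 = 1.

1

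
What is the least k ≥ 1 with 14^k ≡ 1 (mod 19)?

The order of 14 must divide φ(19) = 19 − 1 = 18 = 2 · 3^2.
Divisors of 18: 1, 2, 3, 6, 9, 18.
Evaluate successive powers at the divisors of 18:
14^1 ≡ 14
14^2 ≡ 6
14^3 ≡ 8
14^6 ≡ 7
14^9 ≡ 18
14^18 ≡ 1
Hence ord(14) = 18.

18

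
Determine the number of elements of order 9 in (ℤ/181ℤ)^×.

6

φ(181) = 181 − 1 = 180 = 2^2 · 3^2 · 5.
In a cyclic group of order 180, there are φ(d) elements of order d for each divisor d of 180, and zero for non-divisors.
9 = 3^2 divides 180, and φ(9) = 6.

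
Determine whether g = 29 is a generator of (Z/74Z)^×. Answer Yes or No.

φ(74) = φ(2)·φ(37) = 1·36 = 36 = 2^2 · 3^2.
It suffices to check that the order of 29 is not a proper divisor of 36: compute 29^(36/q) for q ∈ {2, 3}.
29^18 ≡ 73 (mod 74)  [q = 2: ≢ 1 ✓]
29^12 ≡ 1 (mod 74)  [q = 3: ≡ 1 ✗]
The check at q = 3 fails, so 29 generates a proper subgroup.

No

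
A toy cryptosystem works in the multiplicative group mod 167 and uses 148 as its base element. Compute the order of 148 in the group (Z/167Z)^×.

ord(148) | φ(167) = 167 − 1 = 166 = 2 · 83.
Divisors of 166: 1, 2, 83, 166.
Test each divisor d:
148^1 ≡ 148
148^2 ≡ 27
148^83 ≡ 166
148^166 ≡ 1
The smallest such exponent is 166, so the order of 148 is 166.

166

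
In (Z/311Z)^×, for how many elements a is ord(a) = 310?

120

φ(311) = 311 − 1 = 310 = 2 · 5 · 31.
(Z/311Z)^× is cyclic (|G| = 310); a cyclic group of order m has exactly φ(d) elements of each order d | m, and none otherwise.
310 = 2 · 5 · 31 divides 310, and φ(310) = 120.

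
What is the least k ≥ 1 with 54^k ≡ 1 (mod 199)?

198

Since 54 ∈ (Z/199Z)^×, its order divides φ(199) = 199 − 1 = 198 = 2 · 3^2 · 11.
Divisors of 198: 1, 2, 3, 6, 9, 11, 18, 22, 33, 66, 99, 198.
Check 54^d mod 199 for each divisor in increasing order:
54^1 ≡ 54
54^2 ≡ 130
54^3 ≡ 55
54^6 ≡ 40
54^9 ≡ 11
54^11 ≡ 37
54^18 ≡ 121
54^22 ≡ 175
54^33 ≡ 107
54^66 ≡ 106
54^99 ≡ 198
54^198 ≡ 1
Hence ord(54) = 198.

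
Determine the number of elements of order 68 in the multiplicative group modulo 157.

φ(157) = 157 − 1 = 156 = 2^2 · 3 · 13.
In a cyclic group of order 156, there are φ(d) elements of order d for each divisor d of 156, and zero for non-divisors.
Here 156 is not a multiple of 68, so there are no elements of order 68.

0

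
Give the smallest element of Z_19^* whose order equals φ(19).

2

φ(19) = 19 − 1 = 18 = 2 · 3^2.
Test candidates g = 2, 3, … against the prime factors q ∈ {2, 3} of φ(19): g is a generator iff g^(18/q) ≢ 1 for every such q.
g = 2: 2^9 ≡ 18; 2^6 ≡ 7 — none is 1, so 2 is a primitive root.
Hence the least primitive root of 19 is 2.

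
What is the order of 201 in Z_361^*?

57

By Lagrange's theorem, ord_361(201) divides φ(361) = φ(19^2) = 19·(19−1) = 342 = 2 · 3^2 · 19.
Divisors of 342: 1, 2, 3, 6, 9, 18, 19, 38, 57, 114, 171, 342.
Evaluate successive powers at the divisors of 342:
201^1 ≡ 201
201^2 ≡ 330
201^3 ≡ 267
201^6 ≡ 172
201^9 ≡ 77
201^18 ≡ 153
201^19 ≡ 68
201^38 ≡ 292
201^57 ≡ 1
Hence ord(201) = 57.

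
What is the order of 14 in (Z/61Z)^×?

6

The order of 14 must divide φ(61) = 61 − 1 = 60 = 2^2 · 3 · 5.
Divisors of 60: 1, 2, 3, 4, 5, 6, 10, 12, 15, 20, 30, 60.
Compute 14^d (mod 61) for the divisors d until we hit 1:
14^1 ≡ 14 (mod 61)
14^2 ≡ 13 (mod 61)
14^3 ≡ 60 (mod 61)
14^4 ≡ 47 (mod 61)
14^5 ≡ 48 (mod 61)
14^6 ≡ 1 (mod 61) ✓
So ord_61(14) = 6.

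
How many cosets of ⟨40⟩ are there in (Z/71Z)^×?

Since 40 ∈ (Z/71Z)^×, its order divides φ(71) = 71 − 1 = 70 = 2 · 5 · 7.
Divisors of 70: 1, 2, 5, 7, 10, 14, 35, 70.
Test each divisor d:
40^1 ≡ 40 (mod 71)
40^2 ≡ 38 (mod 71)
40^5 ≡ 37 (mod 71)
40^7 ≡ 57 (mod 71)
40^10 ≡ 20 (mod 71)
40^14 ≡ 54 (mod 71)
40^35 ≡ 1 (mod 71) ✓
The order of 40 is 35, so the subgroup it generates has 35 elements.
The index is φ(71) / ord(40) = 70 / 35 = 2.

2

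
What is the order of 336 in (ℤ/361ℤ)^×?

342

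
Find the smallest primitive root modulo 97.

φ(97) = 97 − 1 = 96 = 2^5 · 3.
g is a primitive root iff g^(96/q) ≢ 1 (mod 97) for each prime q ∈ {2, 3}.
g = 2: 2^48 ≡ 1 — hits 1, so not a primitive root.
g = 3: 3^48 ≡ 1 — hits 1, so not a primitive root.
g = 4: 4^48 ≡ 1 — hits 1, so not a primitive root.
g = 5: 5^48 ≡ 96; 5^32 ≡ 35 — none is 1, so 5 is a primitive root.
Hence the least primitive root of 97 is 5.

5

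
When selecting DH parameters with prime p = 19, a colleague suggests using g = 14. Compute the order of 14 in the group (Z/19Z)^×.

ord(14) | φ(19) = 19 − 1 = 18 = 2 · 3^2.
Divisors of 18: 1, 2, 3, 6, 9, 18.
Compute 14^d (mod 19) for the divisors d until we hit 1:
14^1 ≡ 14 (mod 19)
14^2 ≡ 6 (mod 19)
14^3 ≡ 8 (mod 19)
14^6 ≡ 7 (mod 19)
14^9 ≡ 18 (mod 19)
14^18 ≡ 1 (mod 19) ✓
Therefore the multiplicative order of 14 modulo 19 is 18.

18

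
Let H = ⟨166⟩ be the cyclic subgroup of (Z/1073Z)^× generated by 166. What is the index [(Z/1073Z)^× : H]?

4

Since 166 ∈ (Z/1073Z)^×, its order divides φ(1073) = φ(29·37) = (29−1)·(37−1) = 28·36 = 1008 = 2^4 · 3^2 · 7.
Divisors of 1008: 1, 2, 3, 4, 6, 7, 8, 9, 12, 14, 16, 18, 21, 24, 28, 36, 42, 48, 56, 63, 72, 84, 112, 126, 144, 168, 252, 336, 504, 1008.
Test each divisor d:
166^1 ≡ 166 (mod 1073)
166^2 ≡ 731 (mod 1073)
166^3 ≡ 97 (mod 1073)
166^4 ≡ 7 (mod 1073)
166^6 ≡ 825 (mod 1073)
166^7 ≡ 679 (mod 1073)
166^8 ≡ 49 (mod 1073)
166^9 ≡ 623 (mod 1073)
166^12 ≡ 343 (mod 1073)
166^14 ≡ 724 (mod 1073)
166^16 ≡ 255 (mod 1073)
166^18 ≡ 776 (mod 1073)
166^21 ≡ 162 (mod 1073)
166^24 ≡ 692 (mod 1073)
166^28 ≡ 552 (mod 1073)
166^36 ≡ 223 (mod 1073)
166^42 ≡ 492 (mod 1073)
166^48 ≡ 306 (mod 1073)
166^56 ≡ 1045 (mod 1073)
166^63 ≡ 302 (mod 1073)
166^72 ≡ 371 (mod 1073)
166^84 ≡ 639 (mod 1073)
166^112 ≡ 784 (mod 1073)
166^126 ≡ 1072 (mod 1073)
166^144 ≡ 297 (mod 1073)
166^168 ≡ 581 (mod 1073)
166^252 ≡ 1 (mod 1073) ✓
Thus |⟨166⟩| = ord(166) = 252.
Index = |(Z/1073Z)^×| / |⟨166⟩| = 1008 / 252 = 4.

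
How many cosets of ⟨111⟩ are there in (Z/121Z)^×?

Since 111 ∈ (Z/121Z)^×, its order divides φ(121) = φ(11^2) = 11·(11−1) = 110 = 2 · 5 · 11.
Divisors of 110: 1, 2, 5, 10, 11, 22, 55, 110.
Test each divisor d:
111^1 ≡ 111 (mod 121)
111^2 ≡ 100 (mod 121)
111^5 ≡ 67 (mod 121)
111^10 ≡ 12 (mod 121)
111^11 ≡ 1 (mod 121) ✓
So ord_121(111) = 11, hence |⟨111⟩| = 11.
Index = |(Z/121Z)^×| / |⟨111⟩| = 110 / 11 = 10.

10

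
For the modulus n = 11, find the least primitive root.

2

φ(11) = 11 − 1 = 10 = 2 · 5.
Test candidates g = 2, 3, … against the prime factors q ∈ {2, 5} of φ(11): g is a generator iff g^(10/q) ≢ 1 for every such q.
g = 2: 2^5 ≡ 10; 2^2 ≡ 4 — none is 1, so 2 is a primitive root.
The smallest primitive root modulo 11 is 2.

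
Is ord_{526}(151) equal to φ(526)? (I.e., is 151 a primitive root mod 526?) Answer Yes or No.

No

φ(526) = φ(2)·φ(263) = 1·262 = 262 = 2 · 131.
It suffices to check that the order of 151 is not a proper divisor of 262: compute 151^(262/q) for q ∈ {2, 131}.
151^131 ≡ 1 (mod 526)  [q = 2: ≡ 1 ✗]
151^2 ≡ 183 (mod 526)  [q = 131: ≢ 1 ✓]
Since 151^131 ≡ 1, the order of 151 divides 131 < 262, so 151 is not a primitive root.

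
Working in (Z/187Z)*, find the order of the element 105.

80

The order of 105 must divide φ(187) = φ(11·17) = (11−1)·(17−1) = 10·16 = 160 = 2^5 · 5.
Divisors of 160: 1, 2, 4, 5, 8, 10, 16, 20, 32, 40, 80, 160.
Check 105^d mod 187 for each divisor in increasing order:
105^1 ≡ 105 (mod 187)
105^2 ≡ 179 (mod 187)
105^4 ≡ 64 (mod 187)
105^5 ≡ 175 (mod 187)
105^8 ≡ 169 (mod 187)
105^10 ≡ 144 (mod 187)
105^16 ≡ 137 (mod 187)
105^20 ≡ 166 (mod 187)
105^32 ≡ 69 (mod 187)
105^40 ≡ 67 (mod 187)
105^80 ≡ 1 (mod 187) ✓
Hence ord(105) = 80.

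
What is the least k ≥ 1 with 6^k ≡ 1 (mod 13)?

The order of 6 must divide φ(13) = 13 − 1 = 12 = 2^2 · 3.
Divisors of 12: 1, 2, 3, 4, 6, 12.
Test each divisor d:
6^1 ≡ 6 (mod 13)
6^2 ≡ 10 (mod 13)
6^3 ≡ 8 (mod 13)
6^4 ≡ 9 (mod 13)
6^6 ≡ 12 (mod 13)
6^12 ≡ 1 (mod 13) ✓
So ord_13(6) = 12.

12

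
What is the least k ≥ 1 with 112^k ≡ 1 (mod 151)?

150

By Lagrange's theorem, ord_151(112) divides φ(151) = 151 − 1 = 150 = 2 · 3 · 5^2.
Divisors of 150: 1, 2, 3, 5, 6, 10, 15, 25, 30, 50, 75, 150.
Evaluate successive powers at the divisors of 150:
112^1 ≡ 112 (mod 151)
112^2 ≡ 11 (mod 151)
112^3 ≡ 24 (mod 151)
112^5 ≡ 113 (mod 151)
112^6 ≡ 123 (mod 151)
112^10 ≡ 85 (mod 151)
112^15 ≡ 92 (mod 151)
112^25 ≡ 119 (mod 151)
112^30 ≡ 8 (mod 151)
112^50 ≡ 118 (mod 151)
112^75 ≡ 150 (mod 151)
112^150 ≡ 1 (mod 151) ✓
Hence ord(112) = 150.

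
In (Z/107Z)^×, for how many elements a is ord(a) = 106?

φ(107) = 107 − 1 = 106 = 2 · 53.
Since (Z/107Z)^× is cyclic of order 106, the number of elements of order d is φ(d) when d | 106 and 0 otherwise.
106 = 2 · 53 divides 106, and φ(106) = 52.

52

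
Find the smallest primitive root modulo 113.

3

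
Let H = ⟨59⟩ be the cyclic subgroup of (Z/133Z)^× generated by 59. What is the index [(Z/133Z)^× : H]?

By Lagrange's theorem, ord_133(59) divides φ(133) = φ(7·19) = (7−1)·(19−1) = 6·18 = 108 = 2^2 · 3^3.
Divisors of 108: 1, 2, 3, 4, 6, 9, 12, 18, 27, 36, 54, 108.
Test each divisor d:
59^1 ≡ 59 (mod 133)
59^2 ≡ 23 (mod 133)
59^3 ≡ 27 (mod 133)
59^4 ≡ 130 (mod 133)
59^6 ≡ 64 (mod 133)
59^9 ≡ 132 (mod 133)
59^12 ≡ 106 (mod 133)
59^18 ≡ 1 (mod 133) ✓
So ord_133(59) = 18, hence |⟨59⟩| = 18.
The index is φ(133) / ord(59) = 108 / 18 = 6.

6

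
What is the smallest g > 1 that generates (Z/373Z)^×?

φ(373) = 373 − 1 = 372 = 2^2 · 3 · 31.
g is a primitive root iff g^(372/q) ≢ 1 (mod 373) for each prime q ∈ {2, 3, 31}.
g = 2: 2^186 ≡ 372; 2^124 ≡ 284; 2^12 ≡ 366 — none is 1, so 2 is a primitive root.
The smallest primitive root modulo 373 is 2.

2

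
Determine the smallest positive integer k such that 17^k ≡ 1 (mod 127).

63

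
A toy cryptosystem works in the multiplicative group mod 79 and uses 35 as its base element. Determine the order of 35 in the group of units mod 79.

The order of 35 must divide φ(79) = 79 − 1 = 78 = 2 · 3 · 13.
Divisors of 78: 1, 2, 3, 6, 13, 26, 39, 78.
Check 35^d mod 79 for each divisor in increasing order:
35^1 ≡ 35 (mod 79)
35^2 ≡ 40 (mod 79)
35^3 ≡ 57 (mod 79)
35^6 ≡ 10 (mod 79)
35^13 ≡ 24 (mod 79)
35^26 ≡ 23 (mod 79)
35^39 ≡ 78 (mod 79)
35^78 ≡ 1 (mod 79) ✓
So ord_79(35) = 78.

78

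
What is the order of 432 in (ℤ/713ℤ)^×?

110

Since 432 ∈ (Z/713Z)^×, its order divides φ(713) = φ(23·31) = (23−1)·(31−1) = 22·30 = 660 = 2^2 · 3 · 5 · 11.
Divisors of 660: 1, 2, 3, 4, 5, 6, 10, 11, 12, 15, 20, 22, 30, 33, 44, 55, 60, 66, 110, 132, 165, 220, 330, 660.
Check 432^d mod 713 for each divisor in increasing order:
432^1 ≡ 432 (mod 713)
432^2 ≡ 531 (mod 713)
432^3 ≡ 519 (mod 713)
432^4 ≡ 326 (mod 713)
432^5 ≡ 371 (mod 713)
432^6 ≡ 560 (mod 713)
432^10 ≡ 32 (mod 713)
432^11 ≡ 277 (mod 713)
432^12 ≡ 593 (mod 713)
432^15 ≡ 464 (mod 713)
432^20 ≡ 311 (mod 713)
432^22 ≡ 438 (mod 713)
432^30 ≡ 683 (mod 713)
432^33 ≡ 116 (mod 713)
432^44 ≡ 47 (mod 713)
432^55 ≡ 185 (mod 713)
432^60 ≡ 187 (mod 713)
432^66 ≡ 622 (mod 713)
432^110 ≡ 1 (mod 713) ✓
Hence ord(432) = 110.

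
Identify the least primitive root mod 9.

2

φ(9) = φ(3^2) = 3·(3−1) = 6 = 2 · 3.
g is a primitive root iff g^(6/q) ≢ 1 (mod 9) for each prime q ∈ {2, 3}.
g = 2: 2^3 ≡ 8; 2^2 ≡ 4 — none is 1, so 2 is a primitive root.
Hence the least primitive root of 9 is 2.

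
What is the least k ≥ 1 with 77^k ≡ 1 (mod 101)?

50

The order of 77 must divide φ(101) = 101 − 1 = 100 = 2^2 · 5^2.
Divisors of 100: 1, 2, 4, 5, 10, 20, 25, 50, 100.
Test each divisor d:
77^1 ≡ 77 (mod 101)
77^2 ≡ 71 (mod 101)
77^4 ≡ 92 (mod 101)
77^5 ≡ 14 (mod 101)
77^10 ≡ 95 (mod 101)
77^20 ≡ 36 (mod 101)
77^25 ≡ 100 (mod 101)
77^50 ≡ 1 (mod 101) ✓
Hence ord(77) = 50.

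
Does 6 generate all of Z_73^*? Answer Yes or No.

No

φ(73) = 73 − 1 = 72 = 2^3 · 3^2.
6 is a primitive root mod 73 iff 6^(φ(73)/q) ≢ 1 for every prime q | φ(73), i.e. q ∈ {2, 3}.
6^36 ≡ 1 (mod 73)  [q = 2: ≡ 1 ✗]
6^24 ≡ 64 (mod 73)  [q = 3: ≢ 1 ✓]
6^36 ≡ 1 shows ord(6) | 36, strictly less than φ(73); not a primitive root.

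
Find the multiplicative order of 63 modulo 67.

66

Since 63 ∈ (Z/67Z)^×, its order divides φ(67) = 67 − 1 = 66 = 2 · 3 · 11.
Divisors of 66: 1, 2, 3, 6, 11, 22, 33, 66.
Check 63^d mod 67 for each divisor in increasing order:
63^1 ≡ 63
63^2 ≡ 16
63^3 ≡ 3
63^6 ≡ 9
63^11 ≡ 30
63^22 ≡ 29
63^33 ≡ 66
63^66 ≡ 1
Hence ord(63) = 66.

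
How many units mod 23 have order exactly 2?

1

φ(23) = 23 − 1 = 22 = 2 · 11.
Since (Z/23Z)^× is cyclic of order 22, the number of elements of order d is φ(d) when d | 22 and 0 otherwise.
2 | 22, and φ(2) = 2 − 1 = 1.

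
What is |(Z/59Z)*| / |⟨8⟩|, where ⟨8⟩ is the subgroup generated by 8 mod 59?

The order of 8 must divide φ(59) = 59 − 1 = 58 = 2 · 29.
Divisors of 58: 1, 2, 29, 58.
Test each divisor d:
8^1 ≡ 8 (mod 59)
8^2 ≡ 5 (mod 59)
8^29 ≡ 58 (mod 59)
8^58 ≡ 1 (mod 59) ✓
The order of 8 is 58, so the subgroup it generates has 58 elements.
Index = |(Z/59Z)^×| / |⟨8⟩| = 58 / 58 = 1.

1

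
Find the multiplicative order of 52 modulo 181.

By Lagrange's theorem, ord_181(52) divides φ(181) = 181 − 1 = 180 = 2^2 · 3^2 · 5.
Divisors of 180: 1, 2, 3, 4, 5, 6, 9, 10, 12, 15, 18, 20, 30, 36, 45, 60, 90, 180.
Test each divisor d:
52^1 ≡ 52
52^2 ≡ 170
52^3 ≡ 152
52^4 ≡ 121
52^5 ≡ 138
52^6 ≡ 117
52^9 ≡ 46
52^10 ≡ 39
52^12 ≡ 114
52^15 ≡ 133
52^18 ≡ 125
52^20 ≡ 73
52^30 ≡ 132
52^36 ≡ 59
52^45 ≡ 180
52^60 ≡ 48
52^90 ≡ 1
The smallest such exponent is 90, so the order of 52 is 90.

90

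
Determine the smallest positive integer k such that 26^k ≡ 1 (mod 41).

The order of 26 must divide φ(41) = 41 − 1 = 40 = 2^3 · 5.
Divisors of 40: 1, 2, 4, 5, 8, 10, 20, 40.
Check 26^d mod 41 for each divisor in increasing order:
26^1 ≡ 26
26^2 ≡ 20
26^4 ≡ 31
26^5 ≡ 27
26^8 ≡ 18
26^10 ≡ 32
26^20 ≡ 40
26^40 ≡ 1
So ord_41(26) = 40.

40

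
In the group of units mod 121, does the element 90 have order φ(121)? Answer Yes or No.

φ(121) = φ(11^2) = 11·(11−1) = 110 = 2 · 5 · 11.
It suffices to check that the order of 90 is not a proper divisor of 110: compute 90^(110/q) for q ∈ {2, 5, 11}.
90^55 ≡ 120 (mod 121)  [q = 2: ≢ 1 ✓]
90^22 ≡ 81 (mod 121)  [q = 5: ≢ 1 ✓]
90^10 ≡ 12 (mod 121)  [q = 11: ≢ 1 ✓]
Every test exponent gives a nontrivial residue, hence 90 generates the full group.

Yes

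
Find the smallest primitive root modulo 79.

φ(79) = 79 − 1 = 78 = 2 · 3 · 13.
Test candidates g = 2, 3, … against the prime factors q ∈ {2, 3, 13} of φ(79): g is a generator iff g^(78/q) ≢ 1 for every such q.
g = 2: 2^39 ≡ 1 — hits 1, so not a primitive root.
g = 3: 3^39 ≡ 78; 3^26 ≡ 23; 3^6 ≡ 18 — none is 1, so 3 is a primitive root.
So 3 is the smallest generator of (Z/79Z)^×.

3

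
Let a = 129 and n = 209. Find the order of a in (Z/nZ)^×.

90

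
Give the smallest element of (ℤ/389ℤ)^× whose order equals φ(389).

2

φ(389) = 389 − 1 = 388 = 2^2 · 97.
Test candidates g = 2, 3, … against the prime factors q ∈ {2, 97} of φ(389): g is a generator iff g^(388/q) ≢ 1 for every such q.
g = 2: 2^194 ≡ 388; 2^4 ≡ 16 — none is 1, so 2 is a primitive root.
The smallest primitive root modulo 389 is 2.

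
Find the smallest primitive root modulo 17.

φ(17) = 17 − 1 = 16 = 2^4.
Test candidates g = 2, 3, … against the prime factors q ∈ {2} of φ(17): g is a generator iff g^(16/q) ≢ 1 for every such q.
g = 2: 2^8 ≡ 1 — hits 1, so not a primitive root.
g = 3: 3^8 ≡ 16 — none is 1, so 3 is a primitive root.
The smallest primitive root modulo 17 is 3.

3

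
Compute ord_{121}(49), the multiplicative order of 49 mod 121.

55

By Lagrange's theorem, ord_121(49) divides φ(121) = φ(11^2) = 11·(11−1) = 110 = 2 · 5 · 11.
Divisors of 110: 1, 2, 5, 10, 11, 22, 55, 110.
Evaluate successive powers at the divisors of 110:
49^1 ≡ 49 (mod 121)
49^2 ≡ 102 (mod 121)
49^5 ≡ 23 (mod 121)
49^10 ≡ 45 (mod 121)
49^11 ≡ 27 (mod 121)
49^22 ≡ 3 (mod 121)
49^55 ≡ 1 (mod 121) ✓
Therefore the multiplicative order of 49 modulo 121 is 55.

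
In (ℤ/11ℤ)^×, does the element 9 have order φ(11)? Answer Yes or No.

φ(11) = 11 − 1 = 10 = 2 · 5.
Test 9^(10/q) mod 11 for each prime factor q of 10:
9^5 ≡ 1 (mod 11)  [q = 2: ≡ 1 ✗]
9^2 ≡ 4 (mod 11)  [q = 5: ≢ 1 ✓]
Since 9^5 ≡ 1, the order of 9 divides 5 < 10, so 9 is not a primitive root.

No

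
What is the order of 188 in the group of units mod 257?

By Lagrange's theorem, ord_257(188) divides φ(257) = 257 − 1 = 256 = 2^8.
Divisors of 256: 1, 2, 4, 8, 16, 32, 64, 128, 256.
Check 188^d mod 257 for each divisor in increasing order:
188^1 ≡ 188 (mod 257)
188^2 ≡ 135 (mod 257)
188^4 ≡ 235 (mod 257)
188^8 ≡ 227 (mod 257)
188^16 ≡ 129 (mod 257)
188^32 ≡ 193 (mod 257)
188^64 ≡ 241 (mod 257)
188^128 ≡ 256 (mod 257)
188^256 ≡ 1 (mod 257) ✓
So ord_257(188) = 256.

256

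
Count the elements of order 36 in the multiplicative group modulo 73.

12

φ(73) = 73 − 1 = 72 = 2^3 · 3^2.
Since (Z/73Z)^× is cyclic of order 72, the number of elements of order d is φ(d) when d | 72 and 0 otherwise.
36 = 2^2 · 3^2 divides 72, and φ(36) = 12.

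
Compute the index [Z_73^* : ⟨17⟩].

3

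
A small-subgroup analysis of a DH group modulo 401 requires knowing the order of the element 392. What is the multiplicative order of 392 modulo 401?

By Lagrange's theorem, ord_401(392) divides φ(401) = 401 − 1 = 400 = 2^4 · 5^2.
Divisors of 400: 1, 2, 4, 5, 8, 10, 16, 20, 25, 40, 50, 80, 100, 200, 400.
Test each divisor d:
392^1 ≡ 392 (mod 401)
392^2 ≡ 81 (mod 401)
392^4 ≡ 145 (mod 401)
392^5 ≡ 299 (mod 401)
392^8 ≡ 173 (mod 401)
392^10 ≡ 379 (mod 401)
392^16 ≡ 255 (mod 401)
392^20 ≡ 83 (mod 401)
392^25 ≡ 356 (mod 401)
392^40 ≡ 72 (mod 401)
392^50 ≡ 20 (mod 401)
392^80 ≡ 372 (mod 401)
392^100 ≡ 400 (mod 401)
392^200 ≡ 1 (mod 401) ✓
The smallest such exponent is 200, so the order of 392 is 200.

200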